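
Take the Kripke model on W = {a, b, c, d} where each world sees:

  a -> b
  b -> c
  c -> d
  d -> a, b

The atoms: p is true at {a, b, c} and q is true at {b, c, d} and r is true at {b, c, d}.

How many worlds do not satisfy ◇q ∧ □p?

a: ◇q is T, □p is T. ✓
b: ◇q is T, □p is T. ✓
c: ◇q is T, □p is F. ✗
d: ◇q is T, □p is T. ✓
Satisfying worlds: {a, b, d}.
So ◇q ∧ □p fails at the other 1 world.

1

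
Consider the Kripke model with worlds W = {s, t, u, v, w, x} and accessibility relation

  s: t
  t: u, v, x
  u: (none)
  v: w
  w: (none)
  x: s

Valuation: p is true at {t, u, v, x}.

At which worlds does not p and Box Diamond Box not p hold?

s: not p is T, Box Diamond Box not p is T. ✓
t: not p is F, Box Diamond Box not p is F. ✗
u: not p is F, Box Diamond Box not p is T. ✗
v: not p is F, Box Diamond Box not p is F. ✗
w: not p is T, Box Diamond Box not p is T. ✓
x: not p is F, Box Diamond Box not p is F. ✗

{s, w}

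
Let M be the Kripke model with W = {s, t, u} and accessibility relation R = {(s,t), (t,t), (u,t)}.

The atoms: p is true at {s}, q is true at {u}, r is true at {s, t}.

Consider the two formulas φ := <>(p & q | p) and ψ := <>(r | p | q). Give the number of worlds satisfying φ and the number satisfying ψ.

For <>(p & q | p):
s: successors {t}; p & q | p there: t:F. ✗
t: successors {t}; p & q | p there: t:F. ✗
u: successors {t}; p & q | p there: t:F. ✗
— 0 worlds.
For <>(r | p | q):
s: successors {t}; r | p | q there: t:T. ✓
t: successors {t}; r | p | q there: t:T. ✓
u: successors {t}; r | p | q there: t:T. ✓
— 3 worlds.

0 and 3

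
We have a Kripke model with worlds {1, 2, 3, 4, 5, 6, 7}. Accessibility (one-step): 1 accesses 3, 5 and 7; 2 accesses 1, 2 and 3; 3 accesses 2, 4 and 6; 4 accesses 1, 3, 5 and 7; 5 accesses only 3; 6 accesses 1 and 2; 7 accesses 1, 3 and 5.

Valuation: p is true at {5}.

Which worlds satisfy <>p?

{1, 4, 7}

1: successors {3, 5, 7}; p there: 3:F, 5:T, 7:F. ✓
2: successors {1, 2, 3}; p there: 1:F, 2:F, 3:F. ✗
3: successors {2, 4, 6}; p there: 2:F, 4:F, 6:F. ✗
4: successors {1, 3, 5, 7}; p there: 1:F, 3:F, 5:T, 7:F. ✓
5: successors {3}; p there: 3:F. ✗
6: successors {1, 2}; p there: 1:F, 2:F. ✗
7: successors {1, 3, 5}; p there: 1:F, 3:F, 5:T. ✓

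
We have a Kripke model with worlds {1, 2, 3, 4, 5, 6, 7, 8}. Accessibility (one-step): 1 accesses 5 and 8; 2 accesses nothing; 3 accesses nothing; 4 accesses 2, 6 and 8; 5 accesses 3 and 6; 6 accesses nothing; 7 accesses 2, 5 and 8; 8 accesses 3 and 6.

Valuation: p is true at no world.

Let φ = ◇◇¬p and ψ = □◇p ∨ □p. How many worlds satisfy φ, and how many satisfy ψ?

For ◇◇¬p:
1: successors {5, 8}; ◇¬p there: 5:T, 8:T. ✓
2: no successors, so ◇◇¬p fails. ✗
3: no successors, so ◇◇¬p fails. ✗
4: successors {2, 6, 8}; ◇¬p there: 2:F, 6:F, 8:T. ✓
5: successors {3, 6}; ◇¬p there: 3:F, 6:F. ✗
6: no successors, so ◇◇¬p fails. ✗
7: successors {2, 5, 8}; ◇¬p there: 2:F, 5:T, 8:T. ✓
8: successors {3, 6}; ◇¬p there: 3:F, 6:F. ✗
— 3 worlds.
For □◇p ∨ □p:
1: □◇p is F, □p is F. ✗
2: □◇p is T, □p is T. ✓
3: □◇p is T, □p is T. ✓
4: □◇p is F, □p is F. ✗
5: □◇p is F, □p is F. ✗
6: □◇p is T, □p is T. ✓
7: □◇p is F, □p is F. ✗
8: □◇p is F, □p is F. ✗
— 3 worlds.

3 and 3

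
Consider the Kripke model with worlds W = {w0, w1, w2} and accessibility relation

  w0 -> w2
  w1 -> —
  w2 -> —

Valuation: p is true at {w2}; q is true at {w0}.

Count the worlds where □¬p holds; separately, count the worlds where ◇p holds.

2 and 1

For □¬p:
w0: successors {w2}; ¬p there: w2:F. ✗
w1: no successors, so □¬p holds vacuously. ✓
w2: no successors, so □¬p holds vacuously. ✓
— 2 worlds.
For ◇p:
w0: successors {w2}; p there: w2:T. ✓
w1: no successors, so ◇p fails. ✗
w2: no successors, so ◇p fails. ✗
— 1 world.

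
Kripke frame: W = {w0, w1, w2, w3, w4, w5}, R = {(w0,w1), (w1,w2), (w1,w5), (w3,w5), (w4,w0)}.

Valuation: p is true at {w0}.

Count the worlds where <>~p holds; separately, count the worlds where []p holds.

For <>~p:
w0: successors {w1}; ~p there: w1:T. ✓
w1: successors {w2, w5}; ~p there: w2:T, w5:T. ✓
w2: no successors, so <>~p fails. ✗
w3: successors {w5}; ~p there: w5:T. ✓
w4: successors {w0}; ~p there: w0:F. ✗
w5: no successors, so <>~p fails. ✗
— 3 worlds.
For []p:
w0: successors {w1}; p there: w1:F. ✗
w1: successors {w2, w5}; p there: w2:F, w5:F. ✗
w2: no successors, so []p holds vacuously. ✓
w3: successors {w5}; p there: w5:F. ✗
w4: successors {w0}; p there: w0:T. ✓
w5: no successors, so []p holds vacuously. ✓
— 3 worlds.

3 and 3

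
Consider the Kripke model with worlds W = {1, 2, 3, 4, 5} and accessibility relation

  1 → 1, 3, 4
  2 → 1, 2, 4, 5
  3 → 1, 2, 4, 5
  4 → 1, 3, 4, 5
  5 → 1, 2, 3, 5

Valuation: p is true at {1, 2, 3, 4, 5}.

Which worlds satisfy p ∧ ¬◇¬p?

{1, 2, 3, 4, 5}

1: p is T, ¬◇¬p is T. ✓
2: p is T, ¬◇¬p is T. ✓
3: p is T, ¬◇¬p is T. ✓
4: p is T, ¬◇¬p is T. ✓
5: p is T, ¬◇¬p is T. ✓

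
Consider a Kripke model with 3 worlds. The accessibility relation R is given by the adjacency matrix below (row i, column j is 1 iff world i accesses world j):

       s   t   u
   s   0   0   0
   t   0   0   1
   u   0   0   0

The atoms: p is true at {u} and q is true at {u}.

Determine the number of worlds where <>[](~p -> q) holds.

1

s: no successors, so <>[](~p -> q) fails. ✗
t: successors {u}; [](~p -> q) there: u:T. ✓
u: no successors, so <>[](~p -> q) fails. ✗
Satisfying worlds: {t}.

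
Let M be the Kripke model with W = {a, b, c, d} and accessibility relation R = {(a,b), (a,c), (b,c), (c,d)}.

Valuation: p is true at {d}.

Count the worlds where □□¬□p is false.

a: successors {b, c}; □¬□p there: b:F, c:F. ✗
b: successors {c}; □¬□p there: c:F. ✗
c: successors {d}; □¬□p there: d:T. ✓
d: no successors, so □□¬□p holds vacuously. ✓
Satisfying worlds: {c, d}.
So □□¬□p fails at the other 2 worlds.

2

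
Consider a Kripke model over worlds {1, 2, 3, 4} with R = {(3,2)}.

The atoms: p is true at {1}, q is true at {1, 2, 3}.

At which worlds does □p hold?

{1, 2, 4}

1: no successors, so □p holds vacuously. ✓
2: no successors, so □p holds vacuously. ✓
3: successors {2}; p there: 2:F. ✗
4: no successors, so □p holds vacuously. ✓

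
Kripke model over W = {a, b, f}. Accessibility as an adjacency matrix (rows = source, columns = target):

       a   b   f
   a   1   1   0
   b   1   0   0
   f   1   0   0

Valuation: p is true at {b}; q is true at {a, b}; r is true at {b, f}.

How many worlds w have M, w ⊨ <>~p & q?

a: <>~p is T, q is T. ✓
b: <>~p is T, q is T. ✓
f: <>~p is T, q is F. ✗
Satisfying worlds: {a, b}.

2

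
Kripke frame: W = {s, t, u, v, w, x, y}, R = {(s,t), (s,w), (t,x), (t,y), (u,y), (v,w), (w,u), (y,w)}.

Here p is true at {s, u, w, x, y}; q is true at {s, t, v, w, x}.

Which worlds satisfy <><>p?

s: successors {t, w}; <>p there: t:T, w:T. ✓
t: successors {x, y}; <>p there: x:F, y:T. ✓
u: successors {y}; <>p there: y:T. ✓
v: successors {w}; <>p there: w:T. ✓
w: successors {u}; <>p there: u:T. ✓
x: no successors, so <><>p fails. ✗
y: successors {w}; <>p there: w:T. ✓

{s, t, u, v, w, y}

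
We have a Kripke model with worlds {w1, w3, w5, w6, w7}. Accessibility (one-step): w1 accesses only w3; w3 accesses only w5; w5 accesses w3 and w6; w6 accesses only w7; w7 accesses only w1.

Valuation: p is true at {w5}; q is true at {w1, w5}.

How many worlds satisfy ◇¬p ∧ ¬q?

w1: ◇¬p is T, ¬q is F. ✗
w3: ◇¬p is F, ¬q is T. ✗
w5: ◇¬p is T, ¬q is F. ✗
w6: ◇¬p is T, ¬q is T. ✓
w7: ◇¬p is T, ¬q is T. ✓
Satisfying worlds: {w6, w7}.

2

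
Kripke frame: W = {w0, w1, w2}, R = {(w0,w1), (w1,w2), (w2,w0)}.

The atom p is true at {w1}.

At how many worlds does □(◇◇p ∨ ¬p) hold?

2

w0: successors {w1}; ◇◇p ∨ ¬p there: w1:F. ✗
w1: successors {w2}; ◇◇p ∨ ¬p there: w2:T. ✓
w2: successors {w0}; ◇◇p ∨ ¬p there: w0:T. ✓
Satisfying worlds: {w1, w2}.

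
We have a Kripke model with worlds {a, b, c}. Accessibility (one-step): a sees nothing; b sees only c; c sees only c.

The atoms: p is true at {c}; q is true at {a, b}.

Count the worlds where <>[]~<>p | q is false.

a: <>[]~<>p is F, q is T. ✓
b: <>[]~<>p is F, q is T. ✓
c: <>[]~<>p is F, q is F. ✗
Satisfying worlds: {a, b}.
So <>[]~<>p | q fails at the other 1 world.

1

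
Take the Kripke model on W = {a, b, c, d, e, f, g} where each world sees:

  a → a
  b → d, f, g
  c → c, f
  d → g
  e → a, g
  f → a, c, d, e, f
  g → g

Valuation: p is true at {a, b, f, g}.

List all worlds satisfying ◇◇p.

{a, b, c, d, e, f, g}

a: successors {a}; ◇p there: a:T. ✓
b: successors {d, f, g}; ◇p there: d:T, f:T, g:T. ✓
c: successors {c, f}; ◇p there: c:T, f:T. ✓
d: successors {g}; ◇p there: g:T. ✓
e: successors {a, g}; ◇p there: a:T, g:T. ✓
f: successors {a, c, d, e, f}; ◇p there: a:T, c:T, d:T, e:T, f:T. ✓
g: successors {g}; ◇p there: g:T. ✓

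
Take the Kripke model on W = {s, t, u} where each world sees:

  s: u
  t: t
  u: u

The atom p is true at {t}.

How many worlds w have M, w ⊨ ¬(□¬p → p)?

2

s: □¬p → p is F. ✓
t: □¬p → p is T. ✗
u: □¬p → p is F. ✓
Satisfying worlds: {s, u}.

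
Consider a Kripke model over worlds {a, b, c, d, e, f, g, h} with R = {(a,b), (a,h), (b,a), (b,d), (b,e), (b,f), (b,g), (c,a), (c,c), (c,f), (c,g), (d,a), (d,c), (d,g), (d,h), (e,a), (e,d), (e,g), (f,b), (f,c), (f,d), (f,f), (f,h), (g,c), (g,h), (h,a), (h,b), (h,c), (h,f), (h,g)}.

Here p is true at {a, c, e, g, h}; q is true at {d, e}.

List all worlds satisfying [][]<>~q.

{a, b, c, d, e, f, g, h}

a: successors {b, h}; []<>~q there: b:T, h:T. ✓
b: successors {a, d, e, f, g}; []<>~q there: a:T, d:T, e:T, f:T, g:T. ✓
c: successors {a, c, f, g}; []<>~q there: a:T, c:T, f:T, g:T. ✓
d: successors {a, c, g, h}; []<>~q there: a:T, c:T, g:T, h:T. ✓
e: successors {a, d, g}; []<>~q there: a:T, d:T, g:T. ✓
f: successors {b, c, d, f, h}; []<>~q there: b:T, c:T, d:T, f:T, h:T. ✓
g: successors {c, h}; []<>~q there: c:T, h:T. ✓
h: successors {a, b, c, f, g}; []<>~q there: a:T, b:T, c:T, f:T, g:T. ✓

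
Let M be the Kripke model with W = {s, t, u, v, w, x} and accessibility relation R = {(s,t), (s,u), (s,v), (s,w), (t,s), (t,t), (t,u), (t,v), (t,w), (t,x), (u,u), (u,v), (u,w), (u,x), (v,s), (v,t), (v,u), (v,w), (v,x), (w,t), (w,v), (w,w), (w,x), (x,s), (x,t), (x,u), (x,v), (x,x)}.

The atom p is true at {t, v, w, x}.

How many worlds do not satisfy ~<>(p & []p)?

s: <>(p & []p) is T. ✗
t: <>(p & []p) is T. ✗
u: <>(p & []p) is T. ✗
v: <>(p & []p) is T. ✗
w: <>(p & []p) is T. ✗
x: <>(p & []p) is F. ✓
Satisfying worlds: {x}.
So ~<>(p & []p) fails at the other 5 worlds.

5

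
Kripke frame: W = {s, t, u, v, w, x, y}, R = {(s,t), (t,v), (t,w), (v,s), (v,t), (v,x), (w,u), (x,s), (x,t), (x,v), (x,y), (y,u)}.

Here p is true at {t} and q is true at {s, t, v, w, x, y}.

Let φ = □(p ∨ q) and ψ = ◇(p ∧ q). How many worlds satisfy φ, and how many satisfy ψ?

5 and 3

For □(p ∨ q):
s: successors {t}; p ∨ q there: t:T. ✓
t: successors {v, w}; p ∨ q there: v:T, w:T. ✓
u: no successors, so □(p ∨ q) holds vacuously. ✓
v: successors {s, t, x}; p ∨ q there: s:T, t:T, x:T. ✓
w: successors {u}; p ∨ q there: u:F. ✗
x: successors {s, t, v, y}; p ∨ q there: s:T, t:T, v:T, y:T. ✓
y: successors {u}; p ∨ q there: u:F. ✗
— 5 worlds.
For ◇(p ∧ q):
s: successors {t}; p ∧ q there: t:T. ✓
t: successors {v, w}; p ∧ q there: v:F, w:F. ✗
u: no successors, so ◇(p ∧ q) fails. ✗
v: successors {s, t, x}; p ∧ q there: s:F, t:T, x:F. ✓
w: successors {u}; p ∧ q there: u:F. ✗
x: successors {s, t, v, y}; p ∧ q there: s:F, t:T, v:F, y:F. ✓
y: successors {u}; p ∧ q there: u:F. ✗
— 3 worlds.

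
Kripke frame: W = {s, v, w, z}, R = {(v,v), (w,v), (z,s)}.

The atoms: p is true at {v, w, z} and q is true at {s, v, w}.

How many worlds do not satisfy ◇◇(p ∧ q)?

s: no successors, so ◇◇(p ∧ q) fails. ✗
v: successors {v}; ◇(p ∧ q) there: v:T. ✓
w: successors {v}; ◇(p ∧ q) there: v:T. ✓
z: successors {s}; ◇(p ∧ q) there: s:F. ✗
Satisfying worlds: {v, w}.
So ◇◇(p ∧ q) fails at the other 2 worlds.

2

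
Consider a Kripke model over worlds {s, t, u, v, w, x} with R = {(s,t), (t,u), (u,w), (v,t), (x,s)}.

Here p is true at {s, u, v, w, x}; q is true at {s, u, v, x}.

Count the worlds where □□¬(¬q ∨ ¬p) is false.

s: successors {t}; □¬(¬q ∨ ¬p) there: t:T. ✓
t: successors {u}; □¬(¬q ∨ ¬p) there: u:F. ✗
u: successors {w}; □¬(¬q ∨ ¬p) there: w:T. ✓
v: successors {t}; □¬(¬q ∨ ¬p) there: t:T. ✓
w: no successors, so □□¬(¬q ∨ ¬p) holds vacuously. ✓
x: successors {s}; □¬(¬q ∨ ¬p) there: s:F. ✗
Satisfying worlds: {s, u, v, w}.
So □□¬(¬q ∨ ¬p) fails at the other 2 worlds.

2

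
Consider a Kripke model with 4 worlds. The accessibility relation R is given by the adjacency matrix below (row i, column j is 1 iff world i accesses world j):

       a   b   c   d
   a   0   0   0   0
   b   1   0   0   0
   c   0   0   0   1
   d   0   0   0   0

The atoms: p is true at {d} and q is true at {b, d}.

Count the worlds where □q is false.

1

a: no successors, so □q holds vacuously. ✓
b: successors {a}; q there: a:F. ✗
c: successors {d}; q there: d:T. ✓
d: no successors, so □q holds vacuously. ✓
Satisfying worlds: {a, c, d}.
So □q fails at the other 1 world.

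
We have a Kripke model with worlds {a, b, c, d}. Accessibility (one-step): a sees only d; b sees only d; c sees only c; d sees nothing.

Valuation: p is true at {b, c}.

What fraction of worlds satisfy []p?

a: successors {d}; p there: d:F. ✗
b: successors {d}; p there: d:F. ✗
c: successors {c}; p there: c:T. ✓
d: no successors, so []p holds vacuously. ✓
That's 2 of 4 worlds, so 2/4 = 1/2.

1/2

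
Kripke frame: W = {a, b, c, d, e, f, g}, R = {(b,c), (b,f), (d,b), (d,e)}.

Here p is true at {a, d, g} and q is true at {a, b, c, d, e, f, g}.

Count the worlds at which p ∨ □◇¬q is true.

a: p is T, □◇¬q is T. ✓
b: p is F, □◇¬q is F. ✗
c: p is F, □◇¬q is T. ✓
d: p is T, □◇¬q is F. ✓
e: p is F, □◇¬q is T. ✓
f: p is F, □◇¬q is T. ✓
g: p is T, □◇¬q is T. ✓
Satisfying worlds: {a, c, d, e, f, g}.

6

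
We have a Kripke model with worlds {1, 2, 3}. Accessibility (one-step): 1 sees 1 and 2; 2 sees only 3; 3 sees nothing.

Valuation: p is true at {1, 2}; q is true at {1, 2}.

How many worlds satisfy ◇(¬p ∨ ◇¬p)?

2

1: successors {1, 2}; ¬p ∨ ◇¬p there: 1:F, 2:T. ✓
2: successors {3}; ¬p ∨ ◇¬p there: 3:T. ✓
3: no successors, so ◇(¬p ∨ ◇¬p) fails. ✗
Satisfying worlds: {1, 2}.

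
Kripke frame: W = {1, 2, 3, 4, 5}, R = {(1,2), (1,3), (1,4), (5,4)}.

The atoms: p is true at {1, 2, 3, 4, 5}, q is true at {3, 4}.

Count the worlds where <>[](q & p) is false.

3

1: successors {2, 3, 4}; [](q & p) there: 2:T, 3:T, 4:T. ✓
2: no successors, so <>[](q & p) fails. ✗
3: no successors, so <>[](q & p) fails. ✗
4: no successors, so <>[](q & p) fails. ✗
5: successors {4}; [](q & p) there: 4:T. ✓
Satisfying worlds: {1, 5}.
So <>[](q & p) fails at the other 3 worlds.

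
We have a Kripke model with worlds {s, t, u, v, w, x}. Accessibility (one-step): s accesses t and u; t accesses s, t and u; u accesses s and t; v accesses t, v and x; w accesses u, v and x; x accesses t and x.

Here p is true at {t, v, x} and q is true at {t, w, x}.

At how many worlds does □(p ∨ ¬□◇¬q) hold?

2

s: successors {t, u}; p ∨ ¬□◇¬q there: t:T, u:F. ✗
t: successors {s, t, u}; p ∨ ¬□◇¬q there: s:F, t:T, u:F. ✗
u: successors {s, t}; p ∨ ¬□◇¬q there: s:F, t:T. ✗
v: successors {t, v, x}; p ∨ ¬□◇¬q there: t:T, v:T, x:T. ✓
w: successors {u, v, x}; p ∨ ¬□◇¬q there: u:F, v:T, x:T. ✗
x: successors {t, x}; p ∨ ¬□◇¬q there: t:T, x:T. ✓
Satisfying worlds: {v, x}.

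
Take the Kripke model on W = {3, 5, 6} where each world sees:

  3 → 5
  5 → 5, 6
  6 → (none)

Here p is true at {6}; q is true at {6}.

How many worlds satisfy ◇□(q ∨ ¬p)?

3: successors {5}; □(q ∨ ¬p) there: 5:T. ✓
5: successors {5, 6}; □(q ∨ ¬p) there: 5:T, 6:T. ✓
6: no successors, so ◇□(q ∨ ¬p) fails. ✗
Satisfying worlds: {3, 5}.

2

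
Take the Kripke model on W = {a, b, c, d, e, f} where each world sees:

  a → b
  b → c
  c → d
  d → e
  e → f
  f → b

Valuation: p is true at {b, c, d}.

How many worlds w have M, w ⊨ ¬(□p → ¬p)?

a: □p → ¬p is T. ✗
b: □p → ¬p is F. ✓
c: □p → ¬p is F. ✓
d: □p → ¬p is T. ✗
e: □p → ¬p is T. ✗
f: □p → ¬p is T. ✗
Satisfying worlds: {b, c}.

2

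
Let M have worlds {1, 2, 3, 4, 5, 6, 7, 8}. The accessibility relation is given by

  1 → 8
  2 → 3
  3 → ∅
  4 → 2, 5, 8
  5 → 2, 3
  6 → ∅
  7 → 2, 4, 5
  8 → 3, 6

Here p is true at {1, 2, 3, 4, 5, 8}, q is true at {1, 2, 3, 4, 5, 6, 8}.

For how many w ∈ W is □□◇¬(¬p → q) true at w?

4

1: successors {8}; □◇¬(¬p → q) there: 8:F. ✗
2: successors {3}; □◇¬(¬p → q) there: 3:T. ✓
3: no successors, so □□◇¬(¬p → q) holds vacuously. ✓
4: successors {2, 5, 8}; □◇¬(¬p → q) there: 2:F, 5:F, 8:F. ✗
5: successors {2, 3}; □◇¬(¬p → q) there: 2:F, 3:T. ✗
6: no successors, so □□◇¬(¬p → q) holds vacuously. ✓
7: successors {2, 4, 5}; □◇¬(¬p → q) there: 2:F, 4:F, 5:F. ✗
8: successors {3, 6}; □◇¬(¬p → q) there: 3:T, 6:T. ✓
Satisfying worlds: {2, 3, 6, 8}.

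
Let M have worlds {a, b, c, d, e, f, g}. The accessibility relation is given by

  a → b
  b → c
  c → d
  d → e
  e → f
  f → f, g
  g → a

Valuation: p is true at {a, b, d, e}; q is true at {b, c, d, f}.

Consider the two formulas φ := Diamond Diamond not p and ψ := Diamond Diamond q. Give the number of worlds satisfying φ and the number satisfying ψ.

4 and 6

For Diamond Diamond not p:
a: successors {b}; Diamond not p there: b:T. ✓
b: successors {c}; Diamond not p there: c:F. ✗
c: successors {d}; Diamond not p there: d:F. ✗
d: successors {e}; Diamond not p there: e:T. ✓
e: successors {f}; Diamond not p there: f:T. ✓
f: successors {f, g}; Diamond not p there: f:T, g:F. ✓
g: successors {a}; Diamond not p there: a:F. ✗
— 4 worlds.
For Diamond Diamond q:
a: successors {b}; Diamond q there: b:T. ✓
b: successors {c}; Diamond q there: c:T. ✓
c: successors {d}; Diamond q there: d:F. ✗
d: successors {e}; Diamond q there: e:T. ✓
e: successors {f}; Diamond q there: f:T. ✓
f: successors {f, g}; Diamond q there: f:T, g:F. ✓
g: successors {a}; Diamond q there: a:T. ✓
— 6 worlds.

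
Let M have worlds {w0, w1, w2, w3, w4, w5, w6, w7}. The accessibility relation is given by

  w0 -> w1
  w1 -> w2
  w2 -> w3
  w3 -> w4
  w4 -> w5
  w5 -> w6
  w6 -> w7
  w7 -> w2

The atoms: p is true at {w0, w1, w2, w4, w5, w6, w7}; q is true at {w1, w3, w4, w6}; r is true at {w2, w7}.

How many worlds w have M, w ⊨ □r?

w0: successors {w1}; r there: w1:F. ✗
w1: successors {w2}; r there: w2:T. ✓
w2: successors {w3}; r there: w3:F. ✗
w3: successors {w4}; r there: w4:F. ✗
w4: successors {w5}; r there: w5:F. ✗
w5: successors {w6}; r there: w6:F. ✗
w6: successors {w7}; r there: w7:T. ✓
w7: successors {w2}; r there: w2:T. ✓
Satisfying worlds: {w1, w6, w7}.

3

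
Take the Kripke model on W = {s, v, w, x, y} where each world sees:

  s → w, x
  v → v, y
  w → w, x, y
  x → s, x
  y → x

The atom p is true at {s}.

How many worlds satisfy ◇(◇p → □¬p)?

4

s: successors {w, x}; ◇p → □¬p there: w:T, x:F. ✓
v: successors {v, y}; ◇p → □¬p there: v:T, y:T. ✓
w: successors {w, x, y}; ◇p → □¬p there: w:T, x:F, y:T. ✓
x: successors {s, x}; ◇p → □¬p there: s:T, x:F. ✓
y: successors {x}; ◇p → □¬p there: x:F. ✗
Satisfying worlds: {s, v, w, x}.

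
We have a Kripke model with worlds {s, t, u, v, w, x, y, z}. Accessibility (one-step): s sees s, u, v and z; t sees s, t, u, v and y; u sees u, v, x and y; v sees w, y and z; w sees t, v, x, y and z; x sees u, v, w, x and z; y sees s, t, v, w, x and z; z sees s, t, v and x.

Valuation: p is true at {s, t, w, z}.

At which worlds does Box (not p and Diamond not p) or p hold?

{s, t, u, w, z}

s: Box (not p and Diamond not p) is F, p is T. ✓
t: Box (not p and Diamond not p) is F, p is T. ✓
u: Box (not p and Diamond not p) is T, p is F. ✓
v: Box (not p and Diamond not p) is F, p is F. ✗
w: Box (not p and Diamond not p) is F, p is T. ✓
x: Box (not p and Diamond not p) is F, p is F. ✗
y: Box (not p and Diamond not p) is F, p is F. ✗
z: Box (not p and Diamond not p) is F, p is T. ✓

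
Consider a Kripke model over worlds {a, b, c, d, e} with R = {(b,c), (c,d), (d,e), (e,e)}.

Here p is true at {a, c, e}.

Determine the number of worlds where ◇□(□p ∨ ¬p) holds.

a: no successors, so ◇□(□p ∨ ¬p) fails. ✗
b: successors {c}; □(□p ∨ ¬p) there: c:T. ✓
c: successors {d}; □(□p ∨ ¬p) there: d:T. ✓
d: successors {e}; □(□p ∨ ¬p) there: e:T. ✓
e: successors {e}; □(□p ∨ ¬p) there: e:T. ✓
Satisfying worlds: {b, c, d, e}.

4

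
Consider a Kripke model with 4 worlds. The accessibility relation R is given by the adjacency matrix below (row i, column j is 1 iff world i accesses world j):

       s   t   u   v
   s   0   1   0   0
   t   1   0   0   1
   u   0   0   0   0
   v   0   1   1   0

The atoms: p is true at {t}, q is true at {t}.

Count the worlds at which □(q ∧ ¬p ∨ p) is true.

2

s: successors {t}; q ∧ ¬p ∨ p there: t:T. ✓
t: successors {s, v}; q ∧ ¬p ∨ p there: s:F, v:F. ✗
u: no successors, so □(q ∧ ¬p ∨ p) holds vacuously. ✓
v: successors {t, u}; q ∧ ¬p ∨ p there: t:T, u:F. ✗
Satisfying worlds: {s, u}.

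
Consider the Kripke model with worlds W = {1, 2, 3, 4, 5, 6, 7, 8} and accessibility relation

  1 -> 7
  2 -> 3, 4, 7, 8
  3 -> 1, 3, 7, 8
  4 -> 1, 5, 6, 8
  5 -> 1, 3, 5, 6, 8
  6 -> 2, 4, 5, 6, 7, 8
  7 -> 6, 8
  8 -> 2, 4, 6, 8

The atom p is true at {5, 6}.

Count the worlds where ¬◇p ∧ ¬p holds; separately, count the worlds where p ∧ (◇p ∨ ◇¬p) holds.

For ¬◇p ∧ ¬p:
1: ¬◇p is T, ¬p is T. ✓
2: ¬◇p is T, ¬p is T. ✓
3: ¬◇p is T, ¬p is T. ✓
4: ¬◇p is F, ¬p is T. ✗
5: ¬◇p is F, ¬p is F. ✗
6: ¬◇p is F, ¬p is F. ✗
7: ¬◇p is F, ¬p is T. ✗
8: ¬◇p is F, ¬p is T. ✗
— 3 worlds.
For p ∧ (◇p ∨ ◇¬p):
1: p is F, ◇p ∨ ◇¬p is T. ✗
2: p is F, ◇p ∨ ◇¬p is T. ✗
3: p is F, ◇p ∨ ◇¬p is T. ✗
4: p is F, ◇p ∨ ◇¬p is T. ✗
5: p is T, ◇p ∨ ◇¬p is T. ✓
6: p is T, ◇p ∨ ◇¬p is T. ✓
7: p is F, ◇p ∨ ◇¬p is T. ✗
8: p is F, ◇p ∨ ◇¬p is T. ✗
— 2 worlds.

3 and 2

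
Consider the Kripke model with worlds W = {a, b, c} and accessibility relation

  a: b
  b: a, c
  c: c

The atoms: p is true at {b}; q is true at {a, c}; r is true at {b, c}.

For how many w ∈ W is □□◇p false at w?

3

a: successors {b}; □◇p there: b:F. ✗
b: successors {a, c}; □◇p there: a:F, c:F. ✗
c: successors {c}; □◇p there: c:F. ✗
Satisfying worlds: ∅.
So □□◇p fails at the other 3 worlds.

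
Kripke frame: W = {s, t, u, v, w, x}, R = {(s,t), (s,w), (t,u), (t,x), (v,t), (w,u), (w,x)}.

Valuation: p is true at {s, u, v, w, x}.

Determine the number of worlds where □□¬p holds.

s: successors {t, w}; □¬p there: t:F, w:F. ✗
t: successors {u, x}; □¬p there: u:T, x:T. ✓
u: no successors, so □□¬p holds vacuously. ✓
v: successors {t}; □¬p there: t:F. ✗
w: successors {u, x}; □¬p there: u:T, x:T. ✓
x: no successors, so □□¬p holds vacuously. ✓
Satisfying worlds: {t, u, w, x}.

4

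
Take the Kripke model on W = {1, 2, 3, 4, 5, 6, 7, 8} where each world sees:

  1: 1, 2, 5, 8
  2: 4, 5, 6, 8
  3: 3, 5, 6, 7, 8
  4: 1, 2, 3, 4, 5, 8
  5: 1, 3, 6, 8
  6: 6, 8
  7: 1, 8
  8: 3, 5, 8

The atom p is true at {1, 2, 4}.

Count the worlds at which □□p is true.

0

1: successors {1, 2, 5, 8}; □p there: 1:F, 2:F, 5:F, 8:F. ✗
2: successors {4, 5, 6, 8}; □p there: 4:F, 5:F, 6:F, 8:F. ✗
3: successors {3, 5, 6, 7, 8}; □p there: 3:F, 5:F, 6:F, 7:F, 8:F. ✗
4: successors {1, 2, 3, 4, 5, 8}; □p there: 1:F, 2:F, 3:F, 4:F, 5:F, 8:F. ✗
5: successors {1, 3, 6, 8}; □p there: 1:F, 3:F, 6:F, 8:F. ✗
6: successors {6, 8}; □p there: 6:F, 8:F. ✗
7: successors {1, 8}; □p there: 1:F, 8:F. ✗
8: successors {3, 5, 8}; □p there: 3:F, 5:F, 8:F. ✗
Satisfying worlds: ∅.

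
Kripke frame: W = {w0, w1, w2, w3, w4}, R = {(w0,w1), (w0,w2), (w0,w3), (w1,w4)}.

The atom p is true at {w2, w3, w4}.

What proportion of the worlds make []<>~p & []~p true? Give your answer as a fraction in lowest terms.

3/5

w0: []<>~p is F, []~p is F. ✗
w1: []<>~p is F, []~p is F. ✗
w2: []<>~p is T, []~p is T. ✓
w3: []<>~p is T, []~p is T. ✓
w4: []<>~p is T, []~p is T. ✓
That's 3 of 5 worlds, so 3/5.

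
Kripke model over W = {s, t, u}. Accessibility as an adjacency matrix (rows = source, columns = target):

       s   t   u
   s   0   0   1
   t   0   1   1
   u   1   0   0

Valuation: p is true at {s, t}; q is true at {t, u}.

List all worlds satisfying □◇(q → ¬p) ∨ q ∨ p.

{s, t, u}

s: □◇(q → ¬p) is T, q ∨ p is T. ✓
t: □◇(q → ¬p) is T, q ∨ p is T. ✓
u: □◇(q → ¬p) is T, q ∨ p is T. ✓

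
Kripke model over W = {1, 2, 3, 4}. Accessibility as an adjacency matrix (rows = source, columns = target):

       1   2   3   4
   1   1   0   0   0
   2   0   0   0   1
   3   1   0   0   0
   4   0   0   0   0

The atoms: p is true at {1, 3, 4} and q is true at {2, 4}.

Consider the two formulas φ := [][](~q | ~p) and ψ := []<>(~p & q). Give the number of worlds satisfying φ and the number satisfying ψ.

For [][](~q | ~p):
1: successors {1}; [](~q | ~p) there: 1:T. ✓
2: successors {4}; [](~q | ~p) there: 4:T. ✓
3: successors {1}; [](~q | ~p) there: 1:T. ✓
4: no successors, so [][](~q | ~p) holds vacuously. ✓
— 4 worlds.
For []<>(~p & q):
1: successors {1}; <>(~p & q) there: 1:F. ✗
2: successors {4}; <>(~p & q) there: 4:F. ✗
3: successors {1}; <>(~p & q) there: 1:F. ✗
4: no successors, so []<>(~p & q) holds vacuously. ✓
— 1 world.

4 and 1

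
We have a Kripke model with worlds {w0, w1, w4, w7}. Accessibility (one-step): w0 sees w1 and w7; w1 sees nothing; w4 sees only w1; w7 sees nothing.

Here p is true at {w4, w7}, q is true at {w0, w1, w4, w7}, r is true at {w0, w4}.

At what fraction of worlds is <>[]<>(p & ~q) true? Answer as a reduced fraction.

w0: successors {w1, w7}; []<>(p & ~q) there: w1:T, w7:T. ✓
w1: no successors, so <>[]<>(p & ~q) fails. ✗
w4: successors {w1}; []<>(p & ~q) there: w1:T. ✓
w7: no successors, so <>[]<>(p & ~q) fails. ✗
That's 2 of 4 worlds, so 2/4 = 1/2.

1/2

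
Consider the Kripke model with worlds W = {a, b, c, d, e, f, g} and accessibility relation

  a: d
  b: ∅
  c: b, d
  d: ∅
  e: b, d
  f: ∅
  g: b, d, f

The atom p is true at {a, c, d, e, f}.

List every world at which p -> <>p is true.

a: p is T, <>p is T. ✓
b: p is F, <>p is F. ✓
c: p is T, <>p is T. ✓
d: p is T, <>p is F. ✗
e: p is T, <>p is T. ✓
f: p is T, <>p is F. ✗
g: p is F, <>p is T. ✓

{a, b, c, e, g}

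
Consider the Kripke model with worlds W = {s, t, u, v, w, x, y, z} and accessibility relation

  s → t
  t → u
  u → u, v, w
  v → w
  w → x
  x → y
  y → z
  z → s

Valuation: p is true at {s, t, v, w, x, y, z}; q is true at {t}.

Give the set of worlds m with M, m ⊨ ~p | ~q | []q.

{s, u, v, w, x, y, z}

s: ~p | ~q is T, []q is T. ✓
t: ~p | ~q is F, []q is F. ✗
u: ~p | ~q is T, []q is F. ✓
v: ~p | ~q is T, []q is F. ✓
w: ~p | ~q is T, []q is F. ✓
x: ~p | ~q is T, []q is F. ✓
y: ~p | ~q is T, []q is F. ✓
z: ~p | ~q is T, []q is F. ✓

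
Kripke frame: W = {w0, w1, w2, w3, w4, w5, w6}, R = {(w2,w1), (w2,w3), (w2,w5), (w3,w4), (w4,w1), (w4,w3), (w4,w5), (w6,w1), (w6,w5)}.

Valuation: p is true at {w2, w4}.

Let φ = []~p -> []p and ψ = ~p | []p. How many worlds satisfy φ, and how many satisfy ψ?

4 and 5

For []~p -> []p:
w0: []~p is T, []p is T. ✓
w1: []~p is T, []p is T. ✓
w2: []~p is T, []p is F. ✗
w3: []~p is F, []p is T. ✓
w4: []~p is T, []p is F. ✗
w5: []~p is T, []p is T. ✓
w6: []~p is T, []p is F. ✗
— 4 worlds.
For ~p | []p:
w0: ~p is T, []p is T. ✓
w1: ~p is T, []p is T. ✓
w2: ~p is F, []p is F. ✗
w3: ~p is T, []p is T. ✓
w4: ~p is F, []p is F. ✗
w5: ~p is T, []p is T. ✓
w6: ~p is T, []p is F. ✓
— 5 worlds.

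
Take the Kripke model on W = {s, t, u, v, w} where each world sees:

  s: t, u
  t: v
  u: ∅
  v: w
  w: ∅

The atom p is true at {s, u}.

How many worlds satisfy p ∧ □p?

1

s: p is T, □p is F. ✗
t: p is F, □p is F. ✗
u: p is T, □p is T. ✓
v: p is F, □p is F. ✗
w: p is F, □p is T. ✗
Satisfying worlds: {u}.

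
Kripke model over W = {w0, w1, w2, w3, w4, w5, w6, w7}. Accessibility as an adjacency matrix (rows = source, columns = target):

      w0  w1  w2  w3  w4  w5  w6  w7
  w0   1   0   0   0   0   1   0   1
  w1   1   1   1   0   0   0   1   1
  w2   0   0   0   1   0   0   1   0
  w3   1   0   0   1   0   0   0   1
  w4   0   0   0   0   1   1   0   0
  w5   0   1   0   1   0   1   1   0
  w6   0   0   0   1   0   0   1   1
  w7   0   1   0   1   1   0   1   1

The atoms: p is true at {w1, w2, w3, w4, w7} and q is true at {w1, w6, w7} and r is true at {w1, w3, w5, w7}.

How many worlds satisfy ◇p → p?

w0: ◇p is T, p is F. ✗
w1: ◇p is T, p is T. ✓
w2: ◇p is T, p is T. ✓
w3: ◇p is T, p is T. ✓
w4: ◇p is T, p is T. ✓
w5: ◇p is T, p is F. ✗
w6: ◇p is T, p is F. ✗
w7: ◇p is T, p is T. ✓
Satisfying worlds: {w1, w2, w3, w4, w7}.

5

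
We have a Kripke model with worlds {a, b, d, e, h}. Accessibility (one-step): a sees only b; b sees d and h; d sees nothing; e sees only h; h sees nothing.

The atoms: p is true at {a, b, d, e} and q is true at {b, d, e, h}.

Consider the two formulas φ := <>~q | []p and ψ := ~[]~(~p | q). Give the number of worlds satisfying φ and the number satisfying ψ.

3 and 3

For <>~q | []p:
a: <>~q is F, []p is T. ✓
b: <>~q is F, []p is F. ✗
d: <>~q is F, []p is T. ✓
e: <>~q is F, []p is F. ✗
h: <>~q is F, []p is T. ✓
— 3 worlds.
For ~[]~(~p | q):
a: []~(~p | q) is F. ✓
b: []~(~p | q) is F. ✓
d: []~(~p | q) is T. ✗
e: []~(~p | q) is F. ✓
h: []~(~p | q) is T. ✗
— 3 worlds.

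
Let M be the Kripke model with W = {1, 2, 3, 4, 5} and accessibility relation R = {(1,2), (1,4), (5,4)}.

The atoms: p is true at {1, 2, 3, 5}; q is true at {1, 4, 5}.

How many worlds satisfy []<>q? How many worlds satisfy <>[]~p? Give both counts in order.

3 and 2

For []<>q:
1: successors {2, 4}; <>q there: 2:F, 4:F. ✗
2: no successors, so []<>q holds vacuously. ✓
3: no successors, so []<>q holds vacuously. ✓
4: no successors, so []<>q holds vacuously. ✓
5: successors {4}; <>q there: 4:F. ✗
— 3 worlds.
For <>[]~p:
1: successors {2, 4}; []~p there: 2:T, 4:T. ✓
2: no successors, so <>[]~p fails. ✗
3: no successors, so <>[]~p fails. ✗
4: no successors, so <>[]~p fails. ✗
5: successors {4}; []~p there: 4:T. ✓
— 2 worlds.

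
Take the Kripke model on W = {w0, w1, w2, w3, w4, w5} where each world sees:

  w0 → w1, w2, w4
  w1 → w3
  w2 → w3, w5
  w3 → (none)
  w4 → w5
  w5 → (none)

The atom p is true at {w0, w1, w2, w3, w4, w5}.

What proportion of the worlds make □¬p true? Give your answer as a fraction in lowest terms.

w0: successors {w1, w2, w4}; ¬p there: w1:F, w2:F, w4:F. ✗
w1: successors {w3}; ¬p there: w3:F. ✗
w2: successors {w3, w5}; ¬p there: w3:F, w5:F. ✗
w3: no successors, so □¬p holds vacuously. ✓
w4: successors {w5}; ¬p there: w5:F. ✗
w5: no successors, so □¬p holds vacuously. ✓
That's 2 of 6 worlds, so 2/6 = 1/3.

1/3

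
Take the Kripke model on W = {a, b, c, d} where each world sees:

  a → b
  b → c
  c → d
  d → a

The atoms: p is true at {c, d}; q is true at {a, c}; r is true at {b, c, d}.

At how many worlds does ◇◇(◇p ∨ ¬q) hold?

a: successors {b}; ◇(◇p ∨ ¬q) there: b:T. ✓
b: successors {c}; ◇(◇p ∨ ¬q) there: c:T. ✓
c: successors {d}; ◇(◇p ∨ ¬q) there: d:F. ✗
d: successors {a}; ◇(◇p ∨ ¬q) there: a:T. ✓
Satisfying worlds: {a, b, d}.

3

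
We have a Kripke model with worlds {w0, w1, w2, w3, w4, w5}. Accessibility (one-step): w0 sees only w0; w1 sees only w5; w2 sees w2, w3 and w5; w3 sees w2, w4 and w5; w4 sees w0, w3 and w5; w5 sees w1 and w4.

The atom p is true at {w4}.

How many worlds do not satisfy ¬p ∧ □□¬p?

w0: ¬p is T, □□¬p is T. ✓
w1: ¬p is T, □□¬p is F. ✗
w2: ¬p is T, □□¬p is F. ✗
w3: ¬p is T, □□¬p is F. ✗
w4: ¬p is F, □□¬p is F. ✗
w5: ¬p is T, □□¬p is T. ✓
Satisfying worlds: {w0, w5}.
So ¬p ∧ □□¬p fails at the other 4 worlds.

4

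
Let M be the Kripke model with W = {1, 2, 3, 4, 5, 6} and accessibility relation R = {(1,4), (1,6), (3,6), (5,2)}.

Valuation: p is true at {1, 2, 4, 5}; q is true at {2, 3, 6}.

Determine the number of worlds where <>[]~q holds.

3

1: successors {4, 6}; []~q there: 4:T, 6:T. ✓
2: no successors, so <>[]~q fails. ✗
3: successors {6}; []~q there: 6:T. ✓
4: no successors, so <>[]~q fails. ✗
5: successors {2}; []~q there: 2:T. ✓
6: no successors, so <>[]~q fails. ✗
Satisfying worlds: {1, 3, 5}.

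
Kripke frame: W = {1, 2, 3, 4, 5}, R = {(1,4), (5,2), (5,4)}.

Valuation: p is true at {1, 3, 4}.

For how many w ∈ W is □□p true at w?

1: successors {4}; □p there: 4:T. ✓
2: no successors, so □□p holds vacuously. ✓
3: no successors, so □□p holds vacuously. ✓
4: no successors, so □□p holds vacuously. ✓
5: successors {2, 4}; □p there: 2:T, 4:T. ✓
Satisfying worlds: {1, 2, 3, 4, 5}.

5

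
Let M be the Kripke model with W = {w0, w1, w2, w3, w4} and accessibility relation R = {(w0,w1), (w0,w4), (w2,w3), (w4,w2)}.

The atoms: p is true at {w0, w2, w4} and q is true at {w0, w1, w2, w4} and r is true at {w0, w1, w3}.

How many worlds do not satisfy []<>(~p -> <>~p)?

w0: successors {w1, w4}; <>(~p -> <>~p) there: w1:F, w4:T. ✗
w1: no successors, so []<>(~p -> <>~p) holds vacuously. ✓
w2: successors {w3}; <>(~p -> <>~p) there: w3:F. ✗
w3: no successors, so []<>(~p -> <>~p) holds vacuously. ✓
w4: successors {w2}; <>(~p -> <>~p) there: w2:F. ✗
Satisfying worlds: {w1, w3}.
So []<>(~p -> <>~p) fails at the other 3 worlds.

3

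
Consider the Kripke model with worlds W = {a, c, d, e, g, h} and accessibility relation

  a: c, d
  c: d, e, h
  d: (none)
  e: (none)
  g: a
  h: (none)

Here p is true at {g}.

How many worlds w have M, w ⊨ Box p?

3

a: successors {c, d}; p there: c:F, d:F. ✗
c: successors {d, e, h}; p there: d:F, e:F, h:F. ✗
d: no successors, so Box p holds vacuously. ✓
e: no successors, so Box p holds vacuously. ✓
g: successors {a}; p there: a:F. ✗
h: no successors, so Box p holds vacuously. ✓
Satisfying worlds: {d, e, h}.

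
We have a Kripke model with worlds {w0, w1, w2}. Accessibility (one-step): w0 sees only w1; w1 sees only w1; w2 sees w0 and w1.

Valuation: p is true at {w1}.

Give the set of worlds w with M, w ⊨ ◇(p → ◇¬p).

{w2}

w0: successors {w1}; p → ◇¬p there: w1:F. ✗
w1: successors {w1}; p → ◇¬p there: w1:F. ✗
w2: successors {w0, w1}; p → ◇¬p there: w0:T, w1:F. ✓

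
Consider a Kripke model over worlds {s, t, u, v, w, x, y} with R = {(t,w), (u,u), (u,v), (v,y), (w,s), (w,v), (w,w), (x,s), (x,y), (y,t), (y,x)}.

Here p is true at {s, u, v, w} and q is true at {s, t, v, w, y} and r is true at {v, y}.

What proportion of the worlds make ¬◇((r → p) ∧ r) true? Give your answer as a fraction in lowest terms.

5/7

s: ◇((r → p) ∧ r) is F. ✓
t: ◇((r → p) ∧ r) is F. ✓
u: ◇((r → p) ∧ r) is T. ✗
v: ◇((r → p) ∧ r) is F. ✓
w: ◇((r → p) ∧ r) is T. ✗
x: ◇((r → p) ∧ r) is F. ✓
y: ◇((r → p) ∧ r) is F. ✓
That's 5 of 7 worlds, so 5/7.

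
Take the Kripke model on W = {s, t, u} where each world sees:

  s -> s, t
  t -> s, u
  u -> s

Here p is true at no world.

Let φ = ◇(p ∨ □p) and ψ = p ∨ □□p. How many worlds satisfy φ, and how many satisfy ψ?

0 and 0

For ◇(p ∨ □p):
s: successors {s, t}; p ∨ □p there: s:F, t:F. ✗
t: successors {s, u}; p ∨ □p there: s:F, u:F. ✗
u: successors {s}; p ∨ □p there: s:F. ✗
— 0 worlds.
For p ∨ □□p:
s: p is F, □□p is F. ✗
t: p is F, □□p is F. ✗
u: p is F, □□p is F. ✗
— 0 worlds.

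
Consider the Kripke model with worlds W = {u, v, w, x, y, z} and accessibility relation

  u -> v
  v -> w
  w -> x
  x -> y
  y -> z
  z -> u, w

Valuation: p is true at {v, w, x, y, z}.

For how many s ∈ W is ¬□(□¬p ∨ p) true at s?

1

u: □(□¬p ∨ p) is T. ✗
v: □(□¬p ∨ p) is T. ✗
w: □(□¬p ∨ p) is T. ✗
x: □(□¬p ∨ p) is T. ✗
y: □(□¬p ∨ p) is T. ✗
z: □(□¬p ∨ p) is F. ✓
Satisfying worlds: {z}.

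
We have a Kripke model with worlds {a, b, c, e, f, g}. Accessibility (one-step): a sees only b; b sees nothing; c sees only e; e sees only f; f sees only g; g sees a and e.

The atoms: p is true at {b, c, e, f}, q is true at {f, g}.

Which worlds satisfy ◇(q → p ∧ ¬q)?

a: successors {b}; q → p ∧ ¬q there: b:T. ✓
b: no successors, so ◇(q → p ∧ ¬q) fails. ✗
c: successors {e}; q → p ∧ ¬q there: e:T. ✓
e: successors {f}; q → p ∧ ¬q there: f:F. ✗
f: successors {g}; q → p ∧ ¬q there: g:F. ✗
g: successors {a, e}; q → p ∧ ¬q there: a:T, e:T. ✓

{a, c, g}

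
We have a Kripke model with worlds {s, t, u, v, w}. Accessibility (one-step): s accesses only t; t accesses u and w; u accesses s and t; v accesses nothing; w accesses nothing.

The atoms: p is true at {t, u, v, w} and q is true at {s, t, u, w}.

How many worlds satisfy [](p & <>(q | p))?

s: successors {t}; p & <>(q | p) there: t:T. ✓
t: successors {u, w}; p & <>(q | p) there: u:T, w:F. ✗
u: successors {s, t}; p & <>(q | p) there: s:F, t:T. ✗
v: no successors, so [](p & <>(q | p)) holds vacuously. ✓
w: no successors, so [](p & <>(q | p)) holds vacuously. ✓
Satisfying worlds: {s, v, w}.

3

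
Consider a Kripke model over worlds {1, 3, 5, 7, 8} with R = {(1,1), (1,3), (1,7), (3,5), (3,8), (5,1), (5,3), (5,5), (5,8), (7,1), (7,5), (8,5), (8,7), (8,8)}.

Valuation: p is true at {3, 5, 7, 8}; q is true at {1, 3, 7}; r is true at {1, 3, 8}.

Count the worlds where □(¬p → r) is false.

0

1: successors {1, 3, 7}; ¬p → r there: 1:T, 3:T, 7:T. ✓
3: successors {5, 8}; ¬p → r there: 5:T, 8:T. ✓
5: successors {1, 3, 5, 8}; ¬p → r there: 1:T, 3:T, 5:T, 8:T. ✓
7: successors {1, 5}; ¬p → r there: 1:T, 5:T. ✓
8: successors {5, 7, 8}; ¬p → r there: 5:T, 7:T, 8:T. ✓
Satisfying worlds: {1, 3, 5, 7, 8}.
So □(¬p → r) fails at the other 0 worlds.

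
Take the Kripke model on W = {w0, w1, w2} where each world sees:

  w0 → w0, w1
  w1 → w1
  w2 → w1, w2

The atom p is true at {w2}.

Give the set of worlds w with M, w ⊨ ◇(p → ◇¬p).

w0: successors {w0, w1}; p → ◇¬p there: w0:T, w1:T. ✓
w1: successors {w1}; p → ◇¬p there: w1:T. ✓
w2: successors {w1, w2}; p → ◇¬p there: w1:T, w2:T. ✓

{w0, w1, w2}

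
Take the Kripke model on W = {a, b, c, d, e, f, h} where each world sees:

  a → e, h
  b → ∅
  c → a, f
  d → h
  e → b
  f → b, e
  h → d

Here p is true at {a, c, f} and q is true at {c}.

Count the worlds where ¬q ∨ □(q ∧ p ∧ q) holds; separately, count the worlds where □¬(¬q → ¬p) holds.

For ¬q ∨ □(q ∧ p ∧ q):
a: ¬q is T, □(q ∧ p ∧ q) is F. ✓
b: ¬q is T, □(q ∧ p ∧ q) is T. ✓
c: ¬q is F, □(q ∧ p ∧ q) is F. ✗
d: ¬q is T, □(q ∧ p ∧ q) is F. ✓
e: ¬q is T, □(q ∧ p ∧ q) is F. ✓
f: ¬q is T, □(q ∧ p ∧ q) is F. ✓
h: ¬q is T, □(q ∧ p ∧ q) is F. ✓
— 6 worlds.
For □¬(¬q → ¬p):
a: successors {e, h}; ¬(¬q → ¬p) there: e:F, h:F. ✗
b: no successors, so □¬(¬q → ¬p) holds vacuously. ✓
c: successors {a, f}; ¬(¬q → ¬p) there: a:T, f:T. ✓
d: successors {h}; ¬(¬q → ¬p) there: h:F. ✗
e: successors {b}; ¬(¬q → ¬p) there: b:F. ✗
f: successors {b, e}; ¬(¬q → ¬p) there: b:F, e:F. ✗
h: successors {d}; ¬(¬q → ¬p) there: d:F. ✗
— 2 worlds.

6 and 2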